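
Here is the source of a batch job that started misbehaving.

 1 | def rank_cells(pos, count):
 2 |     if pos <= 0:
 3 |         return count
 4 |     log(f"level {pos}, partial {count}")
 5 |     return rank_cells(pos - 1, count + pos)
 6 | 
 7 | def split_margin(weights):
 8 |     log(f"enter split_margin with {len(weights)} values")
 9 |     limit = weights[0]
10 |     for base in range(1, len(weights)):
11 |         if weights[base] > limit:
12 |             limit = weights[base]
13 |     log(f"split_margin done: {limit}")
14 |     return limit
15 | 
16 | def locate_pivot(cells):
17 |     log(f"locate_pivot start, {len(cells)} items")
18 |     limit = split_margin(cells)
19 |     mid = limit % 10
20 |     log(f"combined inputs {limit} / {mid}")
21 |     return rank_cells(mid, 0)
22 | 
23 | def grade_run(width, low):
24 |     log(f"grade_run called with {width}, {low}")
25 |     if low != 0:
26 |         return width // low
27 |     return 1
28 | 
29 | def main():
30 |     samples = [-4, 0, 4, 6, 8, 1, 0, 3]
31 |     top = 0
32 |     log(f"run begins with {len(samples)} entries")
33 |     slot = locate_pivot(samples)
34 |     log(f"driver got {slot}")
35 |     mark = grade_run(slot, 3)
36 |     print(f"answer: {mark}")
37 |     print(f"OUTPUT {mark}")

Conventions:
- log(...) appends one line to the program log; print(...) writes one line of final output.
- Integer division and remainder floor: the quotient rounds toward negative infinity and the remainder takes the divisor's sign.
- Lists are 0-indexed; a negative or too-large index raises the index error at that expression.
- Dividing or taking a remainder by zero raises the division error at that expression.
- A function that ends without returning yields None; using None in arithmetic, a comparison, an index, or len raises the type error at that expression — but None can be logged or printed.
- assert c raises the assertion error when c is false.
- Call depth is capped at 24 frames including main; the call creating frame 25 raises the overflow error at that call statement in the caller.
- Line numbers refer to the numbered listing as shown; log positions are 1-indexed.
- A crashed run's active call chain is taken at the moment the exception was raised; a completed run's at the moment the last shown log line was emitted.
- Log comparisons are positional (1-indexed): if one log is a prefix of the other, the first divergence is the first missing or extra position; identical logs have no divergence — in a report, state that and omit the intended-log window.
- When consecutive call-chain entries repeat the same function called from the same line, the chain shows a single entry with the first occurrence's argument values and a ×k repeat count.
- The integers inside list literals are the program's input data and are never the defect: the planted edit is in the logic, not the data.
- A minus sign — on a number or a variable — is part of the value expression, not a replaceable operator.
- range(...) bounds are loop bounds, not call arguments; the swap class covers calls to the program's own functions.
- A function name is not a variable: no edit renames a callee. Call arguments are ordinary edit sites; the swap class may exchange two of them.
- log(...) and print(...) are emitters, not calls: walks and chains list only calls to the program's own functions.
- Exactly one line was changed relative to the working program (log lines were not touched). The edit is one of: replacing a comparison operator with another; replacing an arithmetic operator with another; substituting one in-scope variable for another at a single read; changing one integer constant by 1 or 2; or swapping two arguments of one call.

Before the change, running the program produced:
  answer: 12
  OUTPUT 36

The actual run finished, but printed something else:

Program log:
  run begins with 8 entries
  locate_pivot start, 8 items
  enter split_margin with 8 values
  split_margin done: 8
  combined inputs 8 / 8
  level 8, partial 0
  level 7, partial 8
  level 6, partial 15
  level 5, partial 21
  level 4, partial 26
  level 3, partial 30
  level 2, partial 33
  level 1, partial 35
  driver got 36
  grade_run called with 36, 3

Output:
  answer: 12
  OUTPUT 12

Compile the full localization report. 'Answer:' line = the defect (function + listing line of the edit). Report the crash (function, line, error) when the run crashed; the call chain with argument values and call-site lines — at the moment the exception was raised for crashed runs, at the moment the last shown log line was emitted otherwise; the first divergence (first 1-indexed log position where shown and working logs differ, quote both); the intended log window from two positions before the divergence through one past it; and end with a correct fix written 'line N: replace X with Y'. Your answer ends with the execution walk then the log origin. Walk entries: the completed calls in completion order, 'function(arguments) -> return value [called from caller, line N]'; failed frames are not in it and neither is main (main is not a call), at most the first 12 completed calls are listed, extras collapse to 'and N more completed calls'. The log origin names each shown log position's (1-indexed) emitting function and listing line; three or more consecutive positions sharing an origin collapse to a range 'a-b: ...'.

Answer: the defect is in main at line 37.
The tell: Every logged value matches the working version; the printed result is what differs.
Call chain: main -> grade_run(36, 3) (called at line 35).
First divergence: none (the log streams are identical).
Execution walk:
  split_margin([-4, 0, 4, 6, 8, 1, 0, 3]) -> 8  [called from locate_pivot, line 18]
  rank_cells(0, 36) -> 36  [called from rank_cells, line 5]
  rank_cells(1, 35) -> 36  [called from rank_cells, line 5]
  rank_cells(2, 33) -> 36  [called from rank_cells, line 5]
  rank_cells(3, 30) -> 36  [called from rank_cells, line 5]
  rank_cells(4, 26) -> 36  [called from rank_cells, line 5]
  rank_cells(5, 21) -> 36  [called from rank_cells, line 5]
  rank_cells(6, 15) -> 36  [called from rank_cells, line 5]
  rank_cells(7, 8) -> 36  [called from rank_cells, line 5]
  rank_cells(8, 0) -> 36  [called from locate_pivot, line 21]
  locate_pivot([-4, 0, 4, 6, 8, 1, 0, 3]) -> 36  [called from main, line 33]
  grade_run(36, 3) -> 12  [called from main, line 35]
Log origin:
  1 — main, line 32
  2 — locate_pivot, line 17
  3 — split_margin, line 8
  4 — split_margin, line 13
  5 — locate_pivot, line 20
  6-13 — rank_cells, line 4
  14 — main, line 34
  15 — grade_run, line 24
A correct fix: line 37: replace `mark` with `slot`.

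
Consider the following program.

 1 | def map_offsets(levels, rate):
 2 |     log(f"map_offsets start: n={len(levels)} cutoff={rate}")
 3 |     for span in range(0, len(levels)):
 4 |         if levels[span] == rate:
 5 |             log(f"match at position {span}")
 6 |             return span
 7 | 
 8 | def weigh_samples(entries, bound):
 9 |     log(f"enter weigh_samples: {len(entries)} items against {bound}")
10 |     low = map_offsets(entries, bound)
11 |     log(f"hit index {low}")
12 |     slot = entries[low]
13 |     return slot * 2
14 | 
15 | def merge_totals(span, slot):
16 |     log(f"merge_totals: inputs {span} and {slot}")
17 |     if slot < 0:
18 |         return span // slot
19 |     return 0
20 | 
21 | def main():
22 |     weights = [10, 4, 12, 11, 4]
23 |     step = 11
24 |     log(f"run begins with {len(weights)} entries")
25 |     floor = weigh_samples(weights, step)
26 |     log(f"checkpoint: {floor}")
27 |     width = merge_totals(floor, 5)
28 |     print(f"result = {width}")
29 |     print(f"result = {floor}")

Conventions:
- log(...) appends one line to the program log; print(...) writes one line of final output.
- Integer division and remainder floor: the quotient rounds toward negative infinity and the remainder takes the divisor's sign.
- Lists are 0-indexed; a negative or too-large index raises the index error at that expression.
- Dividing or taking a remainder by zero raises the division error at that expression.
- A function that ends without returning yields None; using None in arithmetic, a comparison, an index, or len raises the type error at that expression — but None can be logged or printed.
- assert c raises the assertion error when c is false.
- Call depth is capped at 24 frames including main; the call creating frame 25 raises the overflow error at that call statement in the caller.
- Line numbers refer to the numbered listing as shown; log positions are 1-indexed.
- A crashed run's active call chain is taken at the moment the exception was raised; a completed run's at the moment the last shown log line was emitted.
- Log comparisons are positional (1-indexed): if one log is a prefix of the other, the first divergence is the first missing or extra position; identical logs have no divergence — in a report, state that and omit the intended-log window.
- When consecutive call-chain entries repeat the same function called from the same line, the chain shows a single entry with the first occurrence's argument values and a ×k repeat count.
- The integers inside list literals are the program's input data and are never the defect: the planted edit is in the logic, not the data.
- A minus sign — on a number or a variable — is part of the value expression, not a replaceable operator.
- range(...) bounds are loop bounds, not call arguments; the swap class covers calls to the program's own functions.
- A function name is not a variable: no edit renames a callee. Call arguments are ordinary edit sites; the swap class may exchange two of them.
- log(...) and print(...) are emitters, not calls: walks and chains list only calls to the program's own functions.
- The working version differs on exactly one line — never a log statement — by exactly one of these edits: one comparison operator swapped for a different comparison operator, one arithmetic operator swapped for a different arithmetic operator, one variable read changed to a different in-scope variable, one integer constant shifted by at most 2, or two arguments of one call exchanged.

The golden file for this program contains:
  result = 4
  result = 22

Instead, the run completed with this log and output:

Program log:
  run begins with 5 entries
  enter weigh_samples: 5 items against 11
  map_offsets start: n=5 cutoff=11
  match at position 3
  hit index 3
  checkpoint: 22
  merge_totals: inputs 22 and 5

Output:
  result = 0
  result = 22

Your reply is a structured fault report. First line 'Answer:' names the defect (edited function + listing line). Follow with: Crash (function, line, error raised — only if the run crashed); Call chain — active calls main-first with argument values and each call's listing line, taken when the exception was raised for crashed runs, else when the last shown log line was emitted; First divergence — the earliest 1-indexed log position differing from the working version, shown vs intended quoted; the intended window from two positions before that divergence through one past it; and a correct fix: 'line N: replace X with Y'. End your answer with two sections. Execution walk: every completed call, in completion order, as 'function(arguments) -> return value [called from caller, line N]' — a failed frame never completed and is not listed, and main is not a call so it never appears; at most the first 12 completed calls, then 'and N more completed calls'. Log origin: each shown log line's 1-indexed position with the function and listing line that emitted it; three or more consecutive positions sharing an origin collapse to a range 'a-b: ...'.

Answer: the defect is in merge_totals at line 17.
Key fact: Log streams are identical — the defect surfaces only in the printed output.
Call chain: main -> merge_totals(22, 5) (called at line 27).
First divergence: there is none — every log position agrees.
Execution walk:
  map_offsets([10, 4, 12, 11, 4], 11) -> 3  [called from weigh_samples, line 10]
  weigh_samples([10, 4, 12, 11, 4], 11) -> 22  [called from main, line 25]
  merge_totals(22, 5) -> 0  [called from main, line 27]
Log origin:
  1: emitted by main (line 24)
  2: emitted by weigh_samples (line 9)
  3: emitted by map_offsets (line 2)
  4: emitted by map_offsets (line 5)
  5: emitted by weigh_samples (line 11)
  6: emitted by main (line 26)
  7: emitted by merge_totals (line 16)
A correct fix: line 17: replace `<` with `!=`.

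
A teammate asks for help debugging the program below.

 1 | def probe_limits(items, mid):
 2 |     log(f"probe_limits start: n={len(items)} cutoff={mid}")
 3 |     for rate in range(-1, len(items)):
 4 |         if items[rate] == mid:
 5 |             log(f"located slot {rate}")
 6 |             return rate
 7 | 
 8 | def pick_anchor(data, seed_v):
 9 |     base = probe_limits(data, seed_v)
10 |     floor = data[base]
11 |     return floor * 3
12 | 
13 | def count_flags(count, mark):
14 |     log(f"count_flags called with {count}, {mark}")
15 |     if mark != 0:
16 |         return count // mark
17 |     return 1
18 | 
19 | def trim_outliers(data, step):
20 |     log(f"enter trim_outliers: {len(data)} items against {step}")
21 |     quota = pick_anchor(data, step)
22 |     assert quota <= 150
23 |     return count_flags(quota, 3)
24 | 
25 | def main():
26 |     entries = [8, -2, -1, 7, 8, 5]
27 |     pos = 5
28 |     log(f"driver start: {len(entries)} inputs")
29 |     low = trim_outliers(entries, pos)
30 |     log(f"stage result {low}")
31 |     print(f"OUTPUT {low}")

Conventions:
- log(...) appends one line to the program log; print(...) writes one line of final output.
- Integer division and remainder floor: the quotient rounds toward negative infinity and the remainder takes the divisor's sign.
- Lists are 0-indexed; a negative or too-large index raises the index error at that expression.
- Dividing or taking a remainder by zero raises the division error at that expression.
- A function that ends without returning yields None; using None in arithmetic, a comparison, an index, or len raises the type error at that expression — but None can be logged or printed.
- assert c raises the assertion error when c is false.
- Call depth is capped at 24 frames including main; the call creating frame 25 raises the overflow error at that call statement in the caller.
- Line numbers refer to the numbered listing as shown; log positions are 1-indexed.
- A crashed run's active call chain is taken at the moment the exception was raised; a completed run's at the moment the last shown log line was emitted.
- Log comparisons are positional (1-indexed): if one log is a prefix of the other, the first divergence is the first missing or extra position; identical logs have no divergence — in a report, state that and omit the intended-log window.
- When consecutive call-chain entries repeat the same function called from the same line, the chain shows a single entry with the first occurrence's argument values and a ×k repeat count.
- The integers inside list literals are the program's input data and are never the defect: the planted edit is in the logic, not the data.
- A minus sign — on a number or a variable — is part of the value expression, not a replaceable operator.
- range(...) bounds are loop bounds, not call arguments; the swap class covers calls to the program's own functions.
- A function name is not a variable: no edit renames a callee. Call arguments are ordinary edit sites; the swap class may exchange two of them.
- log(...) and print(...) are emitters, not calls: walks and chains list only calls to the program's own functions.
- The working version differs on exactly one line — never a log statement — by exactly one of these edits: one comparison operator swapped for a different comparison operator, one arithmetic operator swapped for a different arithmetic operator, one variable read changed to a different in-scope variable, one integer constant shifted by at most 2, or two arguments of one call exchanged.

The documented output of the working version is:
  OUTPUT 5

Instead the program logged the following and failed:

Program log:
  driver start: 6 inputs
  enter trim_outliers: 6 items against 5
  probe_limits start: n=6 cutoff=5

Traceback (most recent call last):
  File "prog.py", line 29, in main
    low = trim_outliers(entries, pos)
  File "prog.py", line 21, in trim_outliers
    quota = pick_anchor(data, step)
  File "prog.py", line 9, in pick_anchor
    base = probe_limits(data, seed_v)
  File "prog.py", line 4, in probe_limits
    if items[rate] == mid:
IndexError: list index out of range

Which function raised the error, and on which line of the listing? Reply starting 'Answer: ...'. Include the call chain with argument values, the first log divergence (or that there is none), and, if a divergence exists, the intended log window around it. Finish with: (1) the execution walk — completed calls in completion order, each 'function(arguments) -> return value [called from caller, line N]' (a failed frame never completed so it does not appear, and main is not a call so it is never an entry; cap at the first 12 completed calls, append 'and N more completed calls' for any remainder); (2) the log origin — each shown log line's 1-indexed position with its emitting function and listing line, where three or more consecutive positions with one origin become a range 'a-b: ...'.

Answer: the error was raised in probe_limits, line 4.
Key observation: After 3 matching log lines the faulty run goes silent, while the working version continues with 'located slot 5'.
Call chain: main -> trim_outliers([8, -2, -1, 7, 8, 5], 5) (called at line 29) -> pick_anchor([8, -2, -1, 7, 8, 5], 5) (called at line 21) -> probe_limits([8, -2, -1, 7, 8, 5], 5) (called at line 9).
First divergence: position 4 (shown log ended at 3 lines; the working version continues: 'located slot 5').
Intended log window:
  2: enter trim_outliers: 6 items against 5
  3: probe_limits start: n=6 cutoff=5
  4: located slot 5
  5: count_flags called with 15, 3
Execution walk:
  (no call completed)
Log origins:
  1 — main, line 28
  2 — trim_outliers, line 20
  3 — probe_limits, line 2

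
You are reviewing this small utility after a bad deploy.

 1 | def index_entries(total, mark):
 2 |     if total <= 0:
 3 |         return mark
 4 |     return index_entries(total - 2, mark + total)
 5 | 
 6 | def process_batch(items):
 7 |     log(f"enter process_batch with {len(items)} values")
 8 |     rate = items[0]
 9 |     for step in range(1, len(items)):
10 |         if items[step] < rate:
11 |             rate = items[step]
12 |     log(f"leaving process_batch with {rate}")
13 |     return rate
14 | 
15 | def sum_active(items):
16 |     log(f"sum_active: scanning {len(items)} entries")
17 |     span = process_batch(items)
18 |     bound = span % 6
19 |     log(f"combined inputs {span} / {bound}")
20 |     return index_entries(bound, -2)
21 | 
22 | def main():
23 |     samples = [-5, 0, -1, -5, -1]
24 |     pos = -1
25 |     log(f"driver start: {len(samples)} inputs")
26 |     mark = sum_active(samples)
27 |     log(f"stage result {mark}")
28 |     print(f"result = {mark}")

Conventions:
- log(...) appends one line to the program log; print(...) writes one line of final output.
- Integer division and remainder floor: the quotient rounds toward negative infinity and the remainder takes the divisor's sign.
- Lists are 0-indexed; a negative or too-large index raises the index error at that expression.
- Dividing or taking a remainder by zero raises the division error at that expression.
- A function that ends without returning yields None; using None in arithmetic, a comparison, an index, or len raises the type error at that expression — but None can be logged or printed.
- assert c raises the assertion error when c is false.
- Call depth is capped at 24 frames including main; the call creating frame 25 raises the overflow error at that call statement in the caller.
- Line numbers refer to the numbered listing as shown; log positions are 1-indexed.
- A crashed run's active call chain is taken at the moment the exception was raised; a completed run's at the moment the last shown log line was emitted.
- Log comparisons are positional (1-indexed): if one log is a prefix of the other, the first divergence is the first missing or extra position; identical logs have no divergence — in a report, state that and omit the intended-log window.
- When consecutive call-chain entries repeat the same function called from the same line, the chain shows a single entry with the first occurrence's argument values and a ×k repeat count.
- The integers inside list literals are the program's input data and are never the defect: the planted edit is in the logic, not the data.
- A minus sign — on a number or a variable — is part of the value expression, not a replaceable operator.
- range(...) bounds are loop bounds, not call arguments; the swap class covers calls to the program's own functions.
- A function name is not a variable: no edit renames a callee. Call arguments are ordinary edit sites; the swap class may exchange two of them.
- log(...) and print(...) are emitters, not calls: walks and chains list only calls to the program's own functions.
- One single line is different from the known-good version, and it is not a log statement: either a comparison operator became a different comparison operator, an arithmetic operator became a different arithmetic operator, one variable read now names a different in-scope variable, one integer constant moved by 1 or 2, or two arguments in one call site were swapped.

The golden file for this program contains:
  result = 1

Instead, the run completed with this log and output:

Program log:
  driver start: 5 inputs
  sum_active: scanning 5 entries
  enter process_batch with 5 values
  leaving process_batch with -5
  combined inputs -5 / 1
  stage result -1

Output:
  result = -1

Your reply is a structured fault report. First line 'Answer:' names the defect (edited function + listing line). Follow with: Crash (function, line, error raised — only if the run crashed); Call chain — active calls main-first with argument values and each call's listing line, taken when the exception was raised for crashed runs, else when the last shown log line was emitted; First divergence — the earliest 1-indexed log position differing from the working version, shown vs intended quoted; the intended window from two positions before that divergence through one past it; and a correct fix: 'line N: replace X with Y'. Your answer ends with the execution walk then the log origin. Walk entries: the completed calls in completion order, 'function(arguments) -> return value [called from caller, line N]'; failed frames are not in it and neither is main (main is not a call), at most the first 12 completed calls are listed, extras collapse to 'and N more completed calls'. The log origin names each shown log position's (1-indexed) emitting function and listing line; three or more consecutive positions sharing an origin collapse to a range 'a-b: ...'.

Answer: the defect is in sum_active at line 20.
The tell: At log position 6 the runs split — shown 'stage result -1', but the working version logs 'stage result 1'.
Call chain: main.
First divergence: position 6 — shown 'stage result -1', intended 'stage result 1'.
Intended log window:
  4: leaving process_batch with -5
  5: combined inputs -5 / 1
  6: stage result 1
Execution walk:
  process_batch([-5, 0, -1, -5, -1]) -> -5  [called from sum_active, line 17]
  index_entries(-1, -1) -> -1  [called from index_entries, line 4]
  index_entries(1, -2) -> -1  [called from sum_active, line 20]
  sum_active([-5, 0, -1, -5, -1]) -> -1  [called from main, line 26]
Log origins:
  1: emitted by main (line 25)
  2: emitted by sum_active (line 16)
  3: emitted by process_batch (line 7)
  4: emitted by process_batch (line 12)
  5: emitted by sum_active (line 19)
  6: emitted by main (line 27)
A correct fix: line 20: replace `-2` with `0`.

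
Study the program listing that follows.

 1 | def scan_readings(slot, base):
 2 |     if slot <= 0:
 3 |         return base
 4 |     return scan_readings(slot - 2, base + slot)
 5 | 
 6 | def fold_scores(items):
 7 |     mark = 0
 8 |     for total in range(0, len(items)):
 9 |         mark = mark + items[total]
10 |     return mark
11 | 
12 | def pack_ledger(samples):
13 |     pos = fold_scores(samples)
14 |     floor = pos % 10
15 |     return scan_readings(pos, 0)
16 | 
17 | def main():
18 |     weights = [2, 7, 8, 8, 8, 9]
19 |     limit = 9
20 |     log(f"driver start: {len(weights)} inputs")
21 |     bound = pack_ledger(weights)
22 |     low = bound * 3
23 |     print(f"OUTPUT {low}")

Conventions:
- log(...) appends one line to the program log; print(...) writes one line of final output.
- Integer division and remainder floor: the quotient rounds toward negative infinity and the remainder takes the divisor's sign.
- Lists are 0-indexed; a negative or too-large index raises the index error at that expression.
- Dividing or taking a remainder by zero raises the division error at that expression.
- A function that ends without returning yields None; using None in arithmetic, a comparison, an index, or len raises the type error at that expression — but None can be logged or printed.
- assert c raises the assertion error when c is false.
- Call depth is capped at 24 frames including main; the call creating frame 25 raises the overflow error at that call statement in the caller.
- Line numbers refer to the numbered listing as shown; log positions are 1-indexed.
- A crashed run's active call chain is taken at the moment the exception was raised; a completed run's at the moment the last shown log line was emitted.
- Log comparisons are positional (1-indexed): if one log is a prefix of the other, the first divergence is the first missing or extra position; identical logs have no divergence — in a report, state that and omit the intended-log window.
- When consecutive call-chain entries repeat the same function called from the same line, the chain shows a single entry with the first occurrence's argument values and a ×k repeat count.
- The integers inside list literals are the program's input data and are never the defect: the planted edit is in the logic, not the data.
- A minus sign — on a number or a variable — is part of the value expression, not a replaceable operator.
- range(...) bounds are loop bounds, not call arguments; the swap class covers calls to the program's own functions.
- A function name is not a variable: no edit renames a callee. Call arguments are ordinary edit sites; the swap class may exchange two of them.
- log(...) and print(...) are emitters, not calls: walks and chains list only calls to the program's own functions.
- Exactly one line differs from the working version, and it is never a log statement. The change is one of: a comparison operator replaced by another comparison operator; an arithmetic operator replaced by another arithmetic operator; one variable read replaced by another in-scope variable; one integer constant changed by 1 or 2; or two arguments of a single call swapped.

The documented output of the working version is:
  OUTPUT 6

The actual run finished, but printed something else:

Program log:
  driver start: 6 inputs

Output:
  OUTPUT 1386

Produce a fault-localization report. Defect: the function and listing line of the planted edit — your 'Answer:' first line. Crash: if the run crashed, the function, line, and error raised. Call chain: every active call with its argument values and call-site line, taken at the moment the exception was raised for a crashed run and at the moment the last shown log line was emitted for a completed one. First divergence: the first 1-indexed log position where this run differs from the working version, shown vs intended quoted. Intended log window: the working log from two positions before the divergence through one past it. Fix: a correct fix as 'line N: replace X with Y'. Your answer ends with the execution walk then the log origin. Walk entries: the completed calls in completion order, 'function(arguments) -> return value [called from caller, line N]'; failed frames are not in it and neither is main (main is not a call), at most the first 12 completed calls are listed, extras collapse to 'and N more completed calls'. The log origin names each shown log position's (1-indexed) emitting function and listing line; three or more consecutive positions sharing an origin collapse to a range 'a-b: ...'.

Answer: the defect is in pack_ledger at line 15.
The tell: Every logged value matches the working version; the printed result is what differs.
Call chain: main.
First divergence: none (the log streams are identical).
Execution walk:
  fold_scores([2, 7, 8, 8, 8, 9]) -> 42  [called from pack_ledger, line 13]
  scan_readings(0, 462) -> 462  [called from scan_readings, line 4]
  scan_readings(2, 460) -> 462  [called from scan_readings, line 4]
  scan_readings(4, 456) -> 462  [called from scan_readings, line 4]
  scan_readings(6, 450) -> 462  [called from scan_readings, line 4]
  scan_readings(8, 442) -> 462  [called from scan_readings, line 4]
  scan_readings(10, 432) -> 462  [called from scan_readings, line 4]
  scan_readings(12, 420) -> 462  [called from scan_readings, line 4]
  scan_readings(14, 406) -> 462  [called from scan_readings, line 4]
  scan_readings(16, 390) -> 462  [called from scan_readings, line 4]
  scan_readings(18, 372) -> 462  [called from scan_readings, line 4]
  scan_readings(20, 352) -> 462  [called from scan_readings, line 4]
  ... and 12 more completed calls
Log line origins:
  1: emitted by main (line 20)
A correct fix: line 15: replace `pos` with `floor`.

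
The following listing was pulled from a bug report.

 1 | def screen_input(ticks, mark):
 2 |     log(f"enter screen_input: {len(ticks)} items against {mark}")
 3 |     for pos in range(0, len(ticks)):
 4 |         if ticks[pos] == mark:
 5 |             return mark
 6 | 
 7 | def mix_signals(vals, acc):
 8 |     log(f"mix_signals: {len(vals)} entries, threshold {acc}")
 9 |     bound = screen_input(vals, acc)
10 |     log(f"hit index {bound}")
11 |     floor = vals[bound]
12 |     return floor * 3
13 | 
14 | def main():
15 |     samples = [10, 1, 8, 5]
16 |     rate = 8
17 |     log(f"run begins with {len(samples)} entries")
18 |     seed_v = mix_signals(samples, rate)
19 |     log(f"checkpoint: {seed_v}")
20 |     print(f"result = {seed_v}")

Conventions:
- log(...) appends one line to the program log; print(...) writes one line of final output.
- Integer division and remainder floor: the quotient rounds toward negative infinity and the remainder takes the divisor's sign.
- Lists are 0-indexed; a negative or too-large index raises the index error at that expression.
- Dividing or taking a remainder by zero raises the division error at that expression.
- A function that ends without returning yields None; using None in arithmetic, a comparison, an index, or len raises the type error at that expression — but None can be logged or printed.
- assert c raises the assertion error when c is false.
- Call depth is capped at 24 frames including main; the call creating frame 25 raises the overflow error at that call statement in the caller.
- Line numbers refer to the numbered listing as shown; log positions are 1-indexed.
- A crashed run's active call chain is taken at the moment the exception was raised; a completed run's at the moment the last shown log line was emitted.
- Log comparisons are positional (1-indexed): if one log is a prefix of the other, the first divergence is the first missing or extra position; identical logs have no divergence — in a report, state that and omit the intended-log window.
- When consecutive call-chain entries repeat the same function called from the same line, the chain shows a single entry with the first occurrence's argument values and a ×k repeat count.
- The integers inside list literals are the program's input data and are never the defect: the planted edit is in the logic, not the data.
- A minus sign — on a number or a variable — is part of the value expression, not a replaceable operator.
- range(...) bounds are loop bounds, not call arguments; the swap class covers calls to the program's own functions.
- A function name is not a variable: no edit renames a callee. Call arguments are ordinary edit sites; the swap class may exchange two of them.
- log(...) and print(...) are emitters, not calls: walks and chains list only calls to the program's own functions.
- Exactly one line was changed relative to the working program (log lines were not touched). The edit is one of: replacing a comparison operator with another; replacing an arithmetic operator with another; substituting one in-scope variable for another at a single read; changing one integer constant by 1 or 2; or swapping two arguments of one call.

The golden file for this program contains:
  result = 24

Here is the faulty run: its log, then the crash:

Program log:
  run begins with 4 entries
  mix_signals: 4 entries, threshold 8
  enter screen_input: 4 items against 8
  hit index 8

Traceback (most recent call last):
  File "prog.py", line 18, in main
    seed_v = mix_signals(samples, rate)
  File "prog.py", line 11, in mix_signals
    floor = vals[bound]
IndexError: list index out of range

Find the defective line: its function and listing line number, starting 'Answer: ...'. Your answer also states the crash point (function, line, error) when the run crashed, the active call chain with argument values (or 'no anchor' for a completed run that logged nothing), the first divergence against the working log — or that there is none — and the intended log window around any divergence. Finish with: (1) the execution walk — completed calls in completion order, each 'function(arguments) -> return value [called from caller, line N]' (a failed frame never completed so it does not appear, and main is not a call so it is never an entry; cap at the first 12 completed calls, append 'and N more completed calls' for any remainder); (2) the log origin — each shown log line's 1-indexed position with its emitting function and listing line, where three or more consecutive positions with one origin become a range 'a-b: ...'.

Answer: the defect is in screen_input at line 5.
The tell: At log position 4 the runs split — shown 'hit index 8', but the working version logs 'hit index 2'.
Crash: mix_signals, line 11, IndexError.
Call chain: main -> mix_signals([10, 1, 8, 5], 8) (called at line 18).
First divergence: position 4 — the shown line 'hit index 8' should read 'hit index 2'.
Intended log window:
  2: mix_signals: 4 entries, threshold 8
  3: enter screen_input: 4 items against 8
  4: hit index 2
  5: checkpoint: 24
Execution walk:
  screen_input([10, 1, 8, 5], 8) -> 8  [called from mix_signals, line 9]
Log line origins:
  1: logged in main at line 17
  2: logged in mix_signals at line 8
  3: logged in screen_input at line 2
  4: logged in mix_signals at line 10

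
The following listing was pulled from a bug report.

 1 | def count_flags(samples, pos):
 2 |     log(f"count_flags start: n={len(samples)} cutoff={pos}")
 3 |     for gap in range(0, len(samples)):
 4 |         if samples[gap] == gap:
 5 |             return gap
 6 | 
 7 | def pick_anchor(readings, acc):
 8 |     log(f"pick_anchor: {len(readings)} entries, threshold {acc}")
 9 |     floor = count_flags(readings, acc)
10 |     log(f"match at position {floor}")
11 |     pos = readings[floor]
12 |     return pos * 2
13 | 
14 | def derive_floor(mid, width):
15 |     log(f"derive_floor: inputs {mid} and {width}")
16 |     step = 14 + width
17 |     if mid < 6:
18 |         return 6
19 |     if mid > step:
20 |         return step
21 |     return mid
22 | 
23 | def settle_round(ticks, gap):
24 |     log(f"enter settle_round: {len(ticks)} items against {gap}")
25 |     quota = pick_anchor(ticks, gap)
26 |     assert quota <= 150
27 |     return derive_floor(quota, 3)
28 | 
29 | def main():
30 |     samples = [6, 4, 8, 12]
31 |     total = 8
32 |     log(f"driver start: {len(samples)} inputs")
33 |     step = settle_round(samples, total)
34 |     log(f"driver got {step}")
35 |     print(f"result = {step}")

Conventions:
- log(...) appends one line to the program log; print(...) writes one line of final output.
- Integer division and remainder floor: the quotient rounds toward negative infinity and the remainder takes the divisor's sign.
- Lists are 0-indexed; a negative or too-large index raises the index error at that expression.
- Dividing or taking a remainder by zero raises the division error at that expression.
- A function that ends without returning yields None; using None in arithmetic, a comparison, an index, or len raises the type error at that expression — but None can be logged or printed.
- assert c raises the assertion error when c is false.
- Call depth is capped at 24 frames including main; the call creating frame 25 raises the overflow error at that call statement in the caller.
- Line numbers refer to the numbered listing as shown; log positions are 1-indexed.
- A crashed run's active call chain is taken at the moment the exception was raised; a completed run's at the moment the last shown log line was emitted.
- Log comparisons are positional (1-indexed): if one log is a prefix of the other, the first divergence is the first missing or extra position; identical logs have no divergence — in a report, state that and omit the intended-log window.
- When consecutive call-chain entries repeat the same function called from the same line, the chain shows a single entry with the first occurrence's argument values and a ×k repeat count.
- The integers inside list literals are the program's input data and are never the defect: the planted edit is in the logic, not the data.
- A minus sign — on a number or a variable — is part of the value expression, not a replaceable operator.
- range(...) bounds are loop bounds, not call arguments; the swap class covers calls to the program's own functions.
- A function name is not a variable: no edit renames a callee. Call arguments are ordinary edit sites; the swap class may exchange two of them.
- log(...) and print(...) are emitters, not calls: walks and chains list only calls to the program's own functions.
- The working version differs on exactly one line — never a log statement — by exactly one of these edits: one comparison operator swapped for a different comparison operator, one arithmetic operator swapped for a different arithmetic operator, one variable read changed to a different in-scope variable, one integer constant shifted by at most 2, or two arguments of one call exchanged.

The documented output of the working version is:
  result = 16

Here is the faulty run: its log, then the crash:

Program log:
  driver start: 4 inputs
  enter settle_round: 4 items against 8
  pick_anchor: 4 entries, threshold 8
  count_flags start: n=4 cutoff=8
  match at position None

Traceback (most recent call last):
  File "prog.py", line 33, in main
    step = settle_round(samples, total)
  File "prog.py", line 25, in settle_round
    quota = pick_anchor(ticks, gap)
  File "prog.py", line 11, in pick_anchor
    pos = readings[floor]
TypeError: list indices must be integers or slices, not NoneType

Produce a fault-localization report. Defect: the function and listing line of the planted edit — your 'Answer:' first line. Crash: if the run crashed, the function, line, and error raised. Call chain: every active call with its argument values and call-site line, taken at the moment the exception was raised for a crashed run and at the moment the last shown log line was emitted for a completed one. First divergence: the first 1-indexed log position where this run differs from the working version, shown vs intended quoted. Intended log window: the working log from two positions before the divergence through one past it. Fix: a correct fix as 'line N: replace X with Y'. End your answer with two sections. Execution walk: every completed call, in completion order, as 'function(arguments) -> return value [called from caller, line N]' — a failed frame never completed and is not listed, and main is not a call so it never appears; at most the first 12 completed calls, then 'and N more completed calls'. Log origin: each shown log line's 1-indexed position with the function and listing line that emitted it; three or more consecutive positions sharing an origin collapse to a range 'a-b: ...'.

Answer: the defect is in count_flags at line 4.
Key fact: At log position 5 the runs split — shown 'match at position None', but the working version logs 'match at position 2'.
Crash: pick_anchor, line 11, TypeError.
Call chain: main -> settle_round([6, 4, 8, 12], 8) (called at line 33) -> pick_anchor([6, 4, 8, 12], 8) (called at line 25).
First divergence: position 5; shown 'match at position None' vs intended 'match at position 2'.
Intended log window:
  3: pick_anchor: 4 entries, threshold 8
  4: count_flags start: n=4 cutoff=8
  5: match at position 2
  6: derive_floor: inputs 16 and 3
Execution walk:
  count_flags([6, 4, 8, 12], 8) -> None  [called from pick_anchor, line 9]
Log origin:
  1 — main, line 32
  2 — settle_round, line 24
  3 — pick_anchor, line 8
  4 — count_flags, line 2
  5 — pick_anchor, line 10
A correct fix: line 4: replace `samples[gap] == gap` with `samples[gap] == pos`.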